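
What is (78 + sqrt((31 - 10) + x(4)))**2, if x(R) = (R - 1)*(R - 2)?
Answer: 6111 + 468*sqrt(3) ≈ 6921.6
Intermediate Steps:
x(R) = (-1 + R)*(-2 + R)
(78 + sqrt((31 - 10) + x(4)))**2 = (78 + sqrt((31 - 10) + (2 + 4**2 - 3*4)))**2 = (78 + sqrt(21 + (2 + 16 - 12)))**2 = (78 + sqrt(21 + 6))**2 = (78 + sqrt(27))**2 = (78 + 3*sqrt(3))**2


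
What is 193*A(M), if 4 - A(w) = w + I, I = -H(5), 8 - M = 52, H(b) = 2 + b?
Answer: 10615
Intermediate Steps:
M = -44 (M = 8 - 1*52 = 8 - 52 = -44)
I = -7 (I = -(2 + 5) = -1*7 = -7)
A(w) = 11 - w (A(w) = 4 - (w - 7) = 4 - (-7 + w) = 4 + (7 - w) = 11 - w)
193*A(M) = 193*(11 - 1*(-44)) = 193*(11 + 44) = 193*55 = 10615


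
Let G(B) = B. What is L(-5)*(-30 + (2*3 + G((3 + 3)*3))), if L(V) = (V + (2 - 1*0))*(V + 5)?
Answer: 0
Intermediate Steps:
L(V) = (2 + V)*(5 + V) (L(V) = (V + (2 + 0))*(5 + V) = (V + 2)*(5 + V) = (2 + V)*(5 + V))
L(-5)*(-30 + (2*3 + G((3 + 3)*3))) = (10 + (-5)**2 + 7*(-5))*(-30 + (2*3 + (3 + 3)*3)) = (10 + 25 - 35)*(-30 + (6 + 6*3)) = 0*(-30 + (6 + 18)) = 0*(-30 + 24) = 0*(-6) = 0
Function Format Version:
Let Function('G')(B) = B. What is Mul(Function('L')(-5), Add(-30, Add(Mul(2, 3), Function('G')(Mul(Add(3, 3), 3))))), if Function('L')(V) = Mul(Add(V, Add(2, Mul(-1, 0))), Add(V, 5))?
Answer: 0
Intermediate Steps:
Function('L')(V) = Mul(Add(2, V), Add(5, V)) (Function('L')(V) = Mul(Add(V, Add(2, 0)), Add(5, V)) = Mul(Add(V, 2), Add(5, V)) = Mul(Add(2, V), Add(5, V)))
Mul(Function('L')(-5), Add(-30, Add(Mul(2, 3), Function('G')(Mul(Add(3, 3), 3))))) = Mul(Add(10, Pow(-5, 2), Mul(7, -5)), Add(-30, Add(Mul(2, 3), Mul(Add(3, 3), 3)))) = Mul(Add(10, 25, -35), Add(-30, Add(6, Mul(6, 3)))) = Mul(0, Add(-30, Add(6, 18))) = Mul(0, Add(-30, 24)) = Mul(0, -6) = 0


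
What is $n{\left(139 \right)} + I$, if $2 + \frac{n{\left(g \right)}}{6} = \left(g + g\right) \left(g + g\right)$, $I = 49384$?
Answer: $513076$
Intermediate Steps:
$n{\left(g \right)} = -12 + 24 g^{2}$ ($n{\left(g \right)} = -12 + 6 \left(g + g\right) \left(g + g\right) = -12 + 6 \cdot 2 g 2 g = -12 + 6 \cdot 4 g^{2} = -12 + 24 g^{2}$)
$n{\left(139 \right)} + I = \left(-12 + 24 \cdot 139^{2}\right) + 49384 = \left(-12 + 24 \cdot 19321\right) + 49384 = \left(-12 + 463704\right) + 49384 = 463692 + 49384 = 513076$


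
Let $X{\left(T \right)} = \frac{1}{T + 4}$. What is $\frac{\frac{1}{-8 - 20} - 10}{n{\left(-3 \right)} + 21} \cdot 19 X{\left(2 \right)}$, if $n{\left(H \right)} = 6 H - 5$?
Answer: $\frac{5339}{336} \approx 15.89$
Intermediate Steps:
$n{\left(H \right)} = -5 + 6 H$
$X{\left(T \right)} = \frac{1}{4 + T}$
$\frac{\frac{1}{-8 - 20} - 10}{n{\left(-3 \right)} + 21} \cdot 19 X{\left(2 \right)} = \frac{\frac{\frac{1}{-8 - 20} - 10}{\left(-5 + 6 \left(-3\right)\right) + 21} \cdot 19}{4 + 2} = \frac{\frac{\frac{1}{-28} - 10}{\left(-5 - 18\right) + 21} \cdot 19}{6} = \frac{- \frac{1}{28} - 10}{-23 + 21} \cdot 19 \cdot \frac{1}{6} = - \frac{281}{28 \left(-2\right)} 19 \cdot \frac{1}{6} = \left(- \frac{281}{28}\right) \left(- \frac{1}{2}\right) 19 \cdot \frac{1}{6} = \frac{281}{56} \cdot 19 \cdot \frac{1}{6} = \frac{5339}{56} \cdot \frac{1}{6} = \frac{5339}{336}$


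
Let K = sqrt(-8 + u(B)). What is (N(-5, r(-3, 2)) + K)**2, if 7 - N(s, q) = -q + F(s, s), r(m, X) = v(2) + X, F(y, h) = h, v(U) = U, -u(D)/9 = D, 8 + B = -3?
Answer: (16 + sqrt(91))**2 ≈ 652.26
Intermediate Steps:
B = -11 (B = -8 - 3 = -11)
u(D) = -9*D
r(m, X) = 2 + X
N(s, q) = 7 + q - s (N(s, q) = 7 - (-q + s) = 7 - (s - q) = 7 + (q - s) = 7 + q - s)
K = sqrt(91) (K = sqrt(-8 - 9*(-11)) = sqrt(-8 + 99) = sqrt(91) ≈ 9.5394)
(N(-5, r(-3, 2)) + K)**2 = ((7 + (2 + 2) - 1*(-5)) + sqrt(91))**2 = ((7 + 4 + 5) + sqrt(91))**2 = (16 + sqrt(91))**2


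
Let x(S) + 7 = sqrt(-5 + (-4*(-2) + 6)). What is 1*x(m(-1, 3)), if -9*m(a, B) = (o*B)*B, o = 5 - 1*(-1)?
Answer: -4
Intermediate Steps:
o = 6 (o = 5 + 1 = 6)
m(a, B) = -2*B**2/3 (m(a, B) = -6*B*B/9 = -2*B**2/3)
x(S) = -4 (x(S) = -7 + sqrt(-5 + (-4*(-2) + 6)) = -7 + sqrt(-5 + (8 + 6)) = -7 + sqrt(-5 + 14) = -7 + sqrt(9) = -7 + 3 = -4)
1*x(m(-1, 3)) = 1*(-4) = -4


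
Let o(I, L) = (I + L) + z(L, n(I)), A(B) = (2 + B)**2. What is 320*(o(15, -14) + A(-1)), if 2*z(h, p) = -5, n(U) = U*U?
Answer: -160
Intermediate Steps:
n(U) = U**2
z(h, p) = -5/2 (z(h, p) = (1/2)*(-5) = -5/2)
o(I, L) = -5/2 + I + L (o(I, L) = (I + L) - 5/2 = -5/2 + I + L)
320*(o(15, -14) + A(-1)) = 320*((-5/2 + 15 - 14) + (2 - 1)**2) = 320*(-3/2 + 1**2) = 320*(-3/2 + 1) = 320*(-1/2) = -160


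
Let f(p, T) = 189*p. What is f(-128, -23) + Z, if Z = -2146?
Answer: -26338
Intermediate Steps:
f(-128, -23) + Z = 189*(-128) - 2146 = -24192 - 2146 = -26338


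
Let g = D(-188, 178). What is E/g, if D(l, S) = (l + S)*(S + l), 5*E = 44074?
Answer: 22037/250 ≈ 88.148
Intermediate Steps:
E = 44074/5 (E = (⅕)*44074 = 44074/5 ≈ 8814.8)
D(l, S) = (S + l)² (D(l, S) = (S + l)*(S + l) = (S + l)²)
g = 100 (g = (178 - 188)² = (-10)² = 100)
E/g = (44074/5)/100 = (44074/5)*(1/100) = 22037/250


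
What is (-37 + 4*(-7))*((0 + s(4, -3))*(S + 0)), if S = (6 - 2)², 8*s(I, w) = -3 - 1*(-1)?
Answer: 260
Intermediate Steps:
s(I, w) = -¼ (s(I, w) = (-3 - 1*(-1))/8 = (-3 + 1)/8 = (⅛)*(-2) = -¼)
S = 16 (S = 4² = 16)
(-37 + 4*(-7))*((0 + s(4, -3))*(S + 0)) = (-37 + 4*(-7))*((0 - ¼)*(16 + 0)) = (-37 - 28)*(-¼*16) = -65*(-4) = 260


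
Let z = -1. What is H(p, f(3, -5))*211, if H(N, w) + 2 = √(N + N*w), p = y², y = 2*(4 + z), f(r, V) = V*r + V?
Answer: -422 + 1266*I*√19 ≈ -422.0 + 5518.4*I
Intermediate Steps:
f(r, V) = V + V*r
y = 6 (y = 2*(4 - 1) = 2*3 = 6)
p = 36 (p = 6² = 36)
H(N, w) = -2 + √(N + N*w)
H(p, f(3, -5))*211 = (-2 + √(36*(1 - 5*(1 + 3))))*211 = (-2 + √(36*(1 - 5*4)))*211 = (-2 + √(36*(1 - 20)))*211 = (-2 + √(36*(-19)))*211 = (-2 + √(-684))*211 = (-2 + 6*I*√19)*211 = -422 + 1266*I*√19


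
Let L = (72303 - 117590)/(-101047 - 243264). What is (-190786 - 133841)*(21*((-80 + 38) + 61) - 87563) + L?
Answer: 885686454808345/31301 ≈ 2.8296e+10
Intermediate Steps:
L = 4117/31301 (L = -45287/(-344311) = -45287*(-1/344311) = 4117/31301 ≈ 0.13153)
(-190786 - 133841)*(21*((-80 + 38) + 61) - 87563) + L = (-190786 - 133841)*(21*((-80 + 38) + 61) - 87563) + 4117/31301 = -324627*(21*(-42 + 61) - 87563) + 4117/31301 = -324627*(21*19 - 87563) + 4117/31301 = -324627*(399 - 87563) + 4117/31301 = -324627*(-87164) + 4117/31301 = 28295787828 + 4117/31301 = 885686454808345/31301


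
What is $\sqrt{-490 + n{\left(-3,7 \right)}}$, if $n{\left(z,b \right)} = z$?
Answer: $i \sqrt{493} \approx 22.204 i$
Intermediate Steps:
$\sqrt{-490 + n{\left(-3,7 \right)}} = \sqrt{-490 - 3} = \sqrt{-493} = i \sqrt{493}$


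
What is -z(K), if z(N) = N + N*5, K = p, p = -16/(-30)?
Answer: -16/5 ≈ -3.2000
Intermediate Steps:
p = 8/15 (p = -16*(-1/30) = 8/15 ≈ 0.53333)
K = 8/15 ≈ 0.53333
z(N) = 6*N (z(N) = N + 5*N = 6*N)
-z(K) = -6*8/15 = -1*16/5 = -16/5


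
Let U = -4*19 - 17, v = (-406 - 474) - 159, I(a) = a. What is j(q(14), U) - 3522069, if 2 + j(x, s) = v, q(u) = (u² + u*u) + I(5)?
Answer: -3523110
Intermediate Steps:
v = -1039 (v = -880 - 159 = -1039)
q(u) = 5 + 2*u² (q(u) = (u² + u*u) + 5 = (u² + u²) + 5 = 2*u² + 5 = 5 + 2*u²)
U = -93 (U = -76 - 17 = -93)
j(x, s) = -1041 (j(x, s) = -2 - 1039 = -1041)
j(q(14), U) - 3522069 = -1041 - 3522069 = -3523110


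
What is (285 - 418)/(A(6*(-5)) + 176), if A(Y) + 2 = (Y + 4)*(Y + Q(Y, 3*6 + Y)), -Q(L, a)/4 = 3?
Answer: -133/1266 ≈ -0.10506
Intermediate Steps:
Q(L, a) = -12 (Q(L, a) = -4*3 = -12)
A(Y) = -2 + (-12 + Y)*(4 + Y) (A(Y) = -2 + (Y + 4)*(Y - 12) = -2 + (4 + Y)*(-12 + Y) = -2 + (-12 + Y)*(4 + Y))
(285 - 418)/(A(6*(-5)) + 176) = (285 - 418)/((-50 + (6*(-5))² - 48*(-5)) + 176) = -133/((-50 + (-30)² - 8*(-30)) + 176) = -133/((-50 + 900 + 240) + 176) = -133/(1090 + 176) = -133/1266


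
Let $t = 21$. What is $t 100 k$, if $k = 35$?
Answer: $73500$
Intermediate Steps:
$t 100 k = 21 \cdot 100 \cdot 35 = 2100 \cdot 35 = 73500$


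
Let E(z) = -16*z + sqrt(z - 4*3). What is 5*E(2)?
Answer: -160 + 5*I*sqrt(10) ≈ -160.0 + 15.811*I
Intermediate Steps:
E(z) = sqrt(-12 + z) - 16*z (E(z) = -16*z + sqrt(z - 12) = -16*z + sqrt(-12 + z) = sqrt(-12 + z) - 16*z)
5*E(2) = 5*(sqrt(-12 + 2) - 16*2) = 5*(sqrt(-10) - 32) = 5*(I*sqrt(10) - 32) = 5*(-32 + I*sqrt(10)) = -160 + 5*I*sqrt(10)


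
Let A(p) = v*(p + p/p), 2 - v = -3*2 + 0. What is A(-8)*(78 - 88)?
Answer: 560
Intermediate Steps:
v = 8 (v = 2 - (-3*2 + 0) = 2 - (-6 + 0) = 2 - 1*(-6) = 2 + 6 = 8)
A(p) = 8 + 8*p (A(p) = 8*(p + p/p) = 8*(p + 1) = 8*(1 + p) = 8 + 8*p)
A(-8)*(78 - 88) = (8 + 8*(-8))*(78 - 88) = (8 - 64)*(-10) = -56*(-10) = 560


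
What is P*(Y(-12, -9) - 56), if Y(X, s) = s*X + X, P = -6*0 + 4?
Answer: 160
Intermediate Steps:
P = 4 (P = 0 + 4 = 4)
Y(X, s) = X + X*s (Y(X, s) = X*s + X = X + X*s)
P*(Y(-12, -9) - 56) = 4*(-12*(1 - 9) - 56) = 4*(-12*(-8) - 56) = 4*(96 - 56) = 4*40 = 160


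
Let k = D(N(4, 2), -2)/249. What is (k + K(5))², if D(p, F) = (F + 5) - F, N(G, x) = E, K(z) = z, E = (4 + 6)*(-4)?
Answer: 1562500/62001 ≈ 25.201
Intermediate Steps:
E = -40 (E = 10*(-4) = -40)
N(G, x) = -40
D(p, F) = 5 (D(p, F) = (5 + F) - F = 5)
k = 5/249 ≈ 0.020080
(k + K(5))² = (5/249 + 5)² = (1250/249)² = 1562500/62001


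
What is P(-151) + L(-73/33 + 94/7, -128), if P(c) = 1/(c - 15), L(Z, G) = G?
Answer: -21249/166 ≈ -128.01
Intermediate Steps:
P(c) = 1/(-15 + c)
P(-151) + L(-73/33 + 94/7, -128) = 1/(-15 - 151) - 128 = 1/(-166) - 128 = -1/166 - 128 = -21249/166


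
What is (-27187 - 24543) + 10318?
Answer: -41412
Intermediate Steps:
(-27187 - 24543) + 10318 = -51730 + 10318 = -41412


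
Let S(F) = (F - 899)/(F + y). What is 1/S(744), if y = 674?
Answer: -1418/155 ≈ -9.1484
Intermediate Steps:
S(F) = (-899 + F)/(674 + F) (S(F) = (F - 899)/(F + 674) = (-899 + F)/(674 + F))
1/S(744) = 1/((-899 + 744)/(674 + 744)) = 1/(-155/1418) = -1418/155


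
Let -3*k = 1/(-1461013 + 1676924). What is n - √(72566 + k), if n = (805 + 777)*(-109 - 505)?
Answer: -971348 - √30445648678397841/647733 ≈ -9.7162e+5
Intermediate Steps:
k = -1/647733 (k = -1/(3*(-1461013 + 1676924)) = -⅓/215911 = -⅓*1/215911 = -1/647733 ≈ -1.5438e-6)
n = -971348 (n = 1582*(-614) = -971348)
n - √(72566 + k) = -971348 - √(72566 - 1/647733) = -971348 - √(47003392877/647733) = -971348 - √30445648678397841/647733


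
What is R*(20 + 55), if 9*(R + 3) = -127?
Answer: -3850/3 ≈ -1283.3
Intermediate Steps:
R = -154/9 (R = -3 + (1/9)*(-127) = -3 - 127/9 = -154/9 ≈ -17.111)
R*(20 + 55) = -154*(20 + 55)/9 = -154/9*75 = -3850/3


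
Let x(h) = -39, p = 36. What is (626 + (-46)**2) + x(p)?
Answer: 2703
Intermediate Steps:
(626 + (-46)**2) + x(p) = (626 + (-46)**2) - 39 = (626 + 2116) - 39 = 2742 - 39 = 2703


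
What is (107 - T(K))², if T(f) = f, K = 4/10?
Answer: 284089/25 ≈ 11364.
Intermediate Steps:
K = ⅖ (K = 4*(⅒) = ⅖ ≈ 0.40000)
(107 - T(K))² = (107 - 1*⅖)² = (107 - ⅖)² = (533/5)² = 284089/25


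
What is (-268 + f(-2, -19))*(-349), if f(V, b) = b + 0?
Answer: 100163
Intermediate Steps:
f(V, b) = b
(-268 + f(-2, -19))*(-349) = (-268 - 19)*(-349) = -287*(-349) = 100163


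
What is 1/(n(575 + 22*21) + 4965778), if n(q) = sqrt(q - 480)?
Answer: 4965778/24658951144727 - sqrt(557)/24658951144727 ≈ 2.0138e-7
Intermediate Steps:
n(q) = sqrt(-480 + q)
1/(n(575 + 22*21) + 4965778) = 1/(sqrt(-480 + (575 + 22*21)) + 4965778) = 1/(sqrt(-480 + (575 + 462)) + 4965778) = 1/(sqrt(-480 + 1037) + 4965778) = 1/(sqrt(557) + 4965778) = 1/(4965778 + sqrt(557))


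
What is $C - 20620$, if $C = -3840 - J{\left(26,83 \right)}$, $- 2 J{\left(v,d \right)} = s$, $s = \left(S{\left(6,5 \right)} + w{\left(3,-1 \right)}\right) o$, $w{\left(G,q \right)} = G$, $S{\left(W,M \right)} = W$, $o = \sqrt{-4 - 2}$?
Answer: $-24460 + \frac{9 i \sqrt{6}}{2} \approx -24460.0 + 11.023 i$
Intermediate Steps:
$o = i \sqrt{6}$ ($o = \sqrt{-6} = i \sqrt{6} \approx 2.4495 i$)
$s = 9 i \sqrt{6}$ ($s = \left(6 + 3\right) i \sqrt{6} = 9 i \sqrt{6} \approx 22.045 i$)
$J{\left(v,d \right)} = - \frac{9 i \sqrt{6}}{2}$
$C = -3840 + \frac{9 i \sqrt{6}}{2}$ ($C = -3840 - - \frac{9 i \sqrt{6}}{2} = -3840 + \frac{9 i \sqrt{6}}{2} \approx -3840.0 + 11.023 i$)
$C - 20620 = \left(-3840 + \frac{9 i \sqrt{6}}{2}\right) - 20620 = -24460 + \frac{9 i \sqrt{6}}{2}$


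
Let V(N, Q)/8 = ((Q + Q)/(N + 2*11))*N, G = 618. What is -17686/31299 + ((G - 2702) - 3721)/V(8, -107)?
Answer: 2604246697/214335552 ≈ 12.150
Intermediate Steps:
V(N, Q) = 16*N*Q/(22 + N) (V(N, Q) = 8*(((Q + Q)/(N + 2*11))*N) = 8*(((2*Q)/(N + 22))*N) = 8*(((2*Q)/(22 + N))*N) = 8*((2*Q/(22 + N))*N) = 8*(2*N*Q/(22 + N)) = 16*N*Q/(22 + N))
-17686/31299 + ((G - 2702) - 3721)/V(8, -107) = -17686/31299 + ((618 - 2702) - 3721)/((16*8*(-107)/(22 + 8))) = -17686*1/31299 + (-2084 - 3721)/((16*8*(-107)/30)) = -17686/31299 - 5805/(16*8*(-107)*(1/30)) = -17686/31299 - 5805/(-6848/15) = -17686/31299 - 5805*(-15/6848) = -17686/31299 + 87075/6848 = 2604246697/214335552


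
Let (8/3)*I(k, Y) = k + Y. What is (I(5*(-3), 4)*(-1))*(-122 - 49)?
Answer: -5643/8 ≈ -705.38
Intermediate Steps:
I(k, Y) = 3*Y/8 + 3*k/8 (I(k, Y) = 3*(k + Y)/8 = 3*(Y + k)/8 = 3*Y/8 + 3*k/8)
(I(5*(-3), 4)*(-1))*(-122 - 49) = (((3/8)*4 + 3*(5*(-3))/8)*(-1))*(-122 - 49) = ((3/2 + (3/8)*(-15))*(-1))*(-171) = ((3/2 - 45/8)*(-1))*(-171) = -33/8*(-1)*(-171) = (33/8)*(-171) = -5643/8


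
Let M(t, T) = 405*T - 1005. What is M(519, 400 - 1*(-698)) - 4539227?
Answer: -4095542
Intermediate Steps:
M(t, T) = -1005 + 405*T
M(519, 400 - 1*(-698)) - 4539227 = (-1005 + 405*(400 - 1*(-698))) - 4539227 = (-1005 + 405*(400 + 698)) - 4539227 = (-1005 + 405*1098) - 4539227 = (-1005 + 444690) - 4539227 = 443685 - 4539227 = -4095542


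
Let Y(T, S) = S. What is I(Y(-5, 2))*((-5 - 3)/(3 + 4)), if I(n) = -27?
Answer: 216/7 ≈ 30.857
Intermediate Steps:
I(Y(-5, 2))*((-5 - 3)/(3 + 4)) = -27*(-5 - 3)/(3 + 4) = -(-216)/7 = -27*(-8/7) = 216/7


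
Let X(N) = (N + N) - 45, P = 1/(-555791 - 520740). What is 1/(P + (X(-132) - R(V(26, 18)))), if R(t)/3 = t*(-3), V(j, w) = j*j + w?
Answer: 1076531/6391364546 ≈ 0.00016844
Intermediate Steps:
V(j, w) = w + j² (V(j, w) = j² + w = w + j²)
R(t) = -9*t (R(t) = 3*(t*(-3)) = 3*(-3*t) = -9*t)
P = -1/1076531 (P = 1/(-1076531) = -1/1076531 ≈ -9.2891e-7)
X(N) = -45 + 2*N (X(N) = 2*N - 45 = -45 + 2*N)
1/(P + (X(-132) - R(V(26, 18)))) = 1/(-1/1076531 + ((-45 + 2*(-132)) - (-9)*(18 + 26²))) = 1/(-1/1076531 + ((-45 - 264) - (-9)*(18 + 676))) = 1/(-1/1076531 + (-309 - (-9)*694)) = 1/(-1/1076531 + (-309 - 1*(-6246))) = 1/(-1/1076531 + (-309 + 6246)) = 1/(-1/1076531 + 5937) = 1/(6391364546/1076531) = 1076531/6391364546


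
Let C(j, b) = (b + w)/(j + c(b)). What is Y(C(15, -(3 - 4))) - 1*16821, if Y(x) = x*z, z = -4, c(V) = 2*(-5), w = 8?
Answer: -84141/5 ≈ -16828.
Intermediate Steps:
c(V) = -10
C(j, b) = (8 + b)/(-10 + j) (C(j, b) = (b + 8)/(j - 10) = (8 + b)/(-10 + j))
Y(x) = -4*x (Y(x) = x*(-4) = -4*x)
Y(C(15, -(3 - 4))) - 1*16821 = -4*(8 - (3 - 4))/(-10 + 15) - 1*16821 = -4*(8 - 1*(-1))/5 - 16821 = -4*(8 + 1)/5 - 16821 = -4*9/5 - 16821 = -36/5 - 16821 = -84141/5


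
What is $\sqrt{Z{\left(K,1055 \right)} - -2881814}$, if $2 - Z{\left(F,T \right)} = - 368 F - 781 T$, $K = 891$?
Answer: $\sqrt{4033659} \approx 2008.4$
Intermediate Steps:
$Z{\left(F,T \right)} = 2 + 368 F + 781 T$ ($Z{\left(F,T \right)} = 2 - \left(- 368 F - 781 T\right) = 2 - \left(- 781 T - 368 F\right) = 2 + \left(368 F + 781 T\right) = 2 + 368 F + 781 T$)
$\sqrt{Z{\left(K,1055 \right)} - -2881814} = \sqrt{\left(2 + 368 \cdot 891 + 781 \cdot 1055\right) - -2881814} = \sqrt{\left(2 + 327888 + 823955\right) + 2881814} = \sqrt{1151845 + 2881814} = \sqrt{4033659}$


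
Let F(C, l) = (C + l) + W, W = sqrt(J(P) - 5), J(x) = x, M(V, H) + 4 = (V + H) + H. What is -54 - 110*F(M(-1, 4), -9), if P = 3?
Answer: 606 - 110*I*sqrt(2) ≈ 606.0 - 155.56*I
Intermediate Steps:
M(V, H) = -4 + V + 2*H (M(V, H) = -4 + ((V + H) + H) = -4 + ((H + V) + H) = -4 + (V + 2*H) = -4 + V + 2*H)
W = I*sqrt(2) (W = sqrt(3 - 5) = sqrt(-2) = I*sqrt(2) ≈ 1.4142*I)
F(C, l) = C + l + I*sqrt(2) (F(C, l) = (C + l) + I*sqrt(2) = C + l + I*sqrt(2))
-54 - 110*F(M(-1, 4), -9) = -54 - 110*((-4 - 1 + 2*4) - 9 + I*sqrt(2)) = -54 - 110*((-4 - 1 + 8) - 9 + I*sqrt(2)) = -54 - 110*(3 - 9 + I*sqrt(2)) = -54 - 110*(-6 + I*sqrt(2)) = -54 + (660 - 110*I*sqrt(2)) = 606 - 110*I*sqrt(2)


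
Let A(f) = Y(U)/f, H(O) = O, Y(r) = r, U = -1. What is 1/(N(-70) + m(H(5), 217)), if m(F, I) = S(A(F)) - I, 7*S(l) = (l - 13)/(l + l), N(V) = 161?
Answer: -7/359 ≈ -0.019499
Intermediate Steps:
A(f) = -1/f
S(l) = (-13 + l)/(14*l) (S(l) = ((l - 13)/(l + l))/7 = ((-13 + l)/((2*l)))/7 = ((-13 + l)*(1/(2*l)))/7 = ((-13 + l)/(2*l))/7 = (-13 + l)/(14*l))
m(F, I) = -I - F*(-13 - 1/F)/14 (m(F, I) = (-13 - 1/F)/(14*((-1/F))) - I = (-F)*(-13 - 1/F)/14 - I = -F*(-13 - 1/F)/14 - I = -I - F*(-13 - 1/F)/14)
1/(N(-70) + m(H(5), 217)) = 1/(161 + (1/14 - 1*217 + (13/14)*5)) = 1/(161 + (1/14 - 217 + 65/14)) = 1/(161 - 1486/7) = 1/(-359/7) = -7/359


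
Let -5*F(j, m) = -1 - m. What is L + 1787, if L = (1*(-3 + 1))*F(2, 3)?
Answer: 8927/5 ≈ 1785.4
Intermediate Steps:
F(j, m) = 1/5 + m/5 (F(j, m) = -(-1 - m)/5 = 1/5 + m/5)
L = -8/5 (L = (1*(-3 + 1))*(1/5 + (1/5)*3) = (1*(-2))*(1/5 + 3/5) = -2*4/5 = -8/5 ≈ -1.6000)
L + 1787 = -8/5 + 1787 = 8927/5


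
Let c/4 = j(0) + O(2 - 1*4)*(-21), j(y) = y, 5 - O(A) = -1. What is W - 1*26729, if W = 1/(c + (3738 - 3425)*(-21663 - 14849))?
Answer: -305479326041/11428760 ≈ -26729.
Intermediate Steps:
O(A) = 6 (O(A) = 5 - 1*(-1) = 5 + 1 = 6)
c = -504 (c = 4*(0 + 6*(-21)) = 4*(0 - 126) = 4*(-126) = -504)
W = -1/11428760 (W = 1/(-504 + (3738 - 3425)*(-21663 - 14849)) = 1/(-504 + 313*(-36512)) = 1/(-504 - 11428256) = 1/(-11428760) = -1/11428760 ≈ -8.7499e-8)
W - 1*26729 = -1/11428760 - 1*26729 = -1/11428760 - 26729 = -305479326041/11428760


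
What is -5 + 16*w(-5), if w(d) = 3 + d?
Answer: -37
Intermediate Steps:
-5 + 16*w(-5) = -5 + 16*(3 - 5) = -5 + 16*(-2) = -5 - 32 = -37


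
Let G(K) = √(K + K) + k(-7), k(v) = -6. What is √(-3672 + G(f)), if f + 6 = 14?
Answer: I*√3674 ≈ 60.614*I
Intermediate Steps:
f = 8 (f = -6 + 14 = 8)
G(K) = -6 + √2*√K (G(K) = √(K + K) - 6 = √(2*K) - 6 = √2*√K - 6 = -6 + √2*√K)
√(-3672 + G(f)) = √(-3672 + (-6 + √2*√8)) = √(-3672 + (-6 + √2*(2*√2))) = √(-3672 + (-6 + 4)) = √(-3672 - 2) = √(-3674) = I*√3674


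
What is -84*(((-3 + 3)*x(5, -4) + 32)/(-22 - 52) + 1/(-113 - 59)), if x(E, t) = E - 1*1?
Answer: 58569/1591 ≈ 36.813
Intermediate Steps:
x(E, t) = -1 + E (x(E, t) = E - 1 = -1 + E)
-84*(((-3 + 3)*x(5, -4) + 32)/(-22 - 52) + 1/(-113 - 59)) = -84*(((-3 + 3)*(-1 + 5) + 32)/(-22 - 52) + 1/(-113 - 59)) = -84*((0*4 + 32)/(-74) + 1/(-172)) = -84*((0 + 32)*(-1/74) - 1/172) = -84*(32*(-1/74) - 1/172) = -84*(-16/37 - 1/172) = -84*(-2789/6364) = 58569/1591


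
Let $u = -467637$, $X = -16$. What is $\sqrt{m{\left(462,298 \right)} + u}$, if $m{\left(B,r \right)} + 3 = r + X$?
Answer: $i \sqrt{467358} \approx 683.64 i$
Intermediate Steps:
$m{\left(B,r \right)} = -19 + r$ ($m{\left(B,r \right)} = -3 + \left(r - 16\right) = -3 + \left(-16 + r\right) = -19 + r$)
$\sqrt{m{\left(462,298 \right)} + u} = \sqrt{\left(-19 + 298\right) - 467637} = \sqrt{279 - 467637} = \sqrt{-467358} = i \sqrt{467358}$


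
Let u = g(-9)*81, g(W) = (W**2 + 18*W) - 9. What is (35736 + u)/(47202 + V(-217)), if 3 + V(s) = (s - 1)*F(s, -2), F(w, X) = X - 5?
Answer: 28446/48725 ≈ 0.58381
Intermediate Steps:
F(w, X) = -5 + X
g(W) = -9 + W**2 + 18*W
V(s) = 4 - 7*s (V(s) = -3 + (s - 1)*(-5 - 2) = -3 + (-1 + s)*(-7) = -3 + (7 - 7*s) = 4 - 7*s)
u = -7290 (u = (-9 + (-9)**2 + 18*(-9))*81 = (-9 + 81 - 162)*81 = -90*81 = -7290)
(35736 + u)/(47202 + V(-217)) = (35736 - 7290)/(47202 + (4 - 7*(-217))) = 28446/(47202 + (4 + 1519)) = 28446/(47202 + 1523) = 28446/48725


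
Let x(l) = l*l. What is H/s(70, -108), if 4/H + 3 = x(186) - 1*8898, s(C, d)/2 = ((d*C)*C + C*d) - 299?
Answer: -2/13799731005 ≈ -1.4493e-10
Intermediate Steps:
s(C, d) = -598 + 2*C*d + 2*d*C² (s(C, d) = 2*(((d*C)*C + C*d) - 299) = 2*(((C*d)*C + C*d) - 299) = 2*((d*C² + C*d) - 299) = 2*((C*d + d*C²) - 299) = 2*(-299 + C*d + d*C²) = -598 + 2*C*d + 2*d*C²)
x(l) = l²
H = 4/25695 (H = 4/(-3 + (186² - 1*8898)) = 4/(-3 + (34596 - 8898)) = 4/(-3 + 25698) = 4/25695 ≈ 0.00015567)
H/s(70, -108) = 4/(25695*(-598 + 2*70*(-108) + 2*(-108)*70²)) = 4/(25695*(-598 - 15120 + 2*(-108)*4900)) = 4/(25695*(-598 - 15120 - 1058400)) = (4/25695)/(-1074118) = (4/25695)*(-1/1074118) = -2/13799731005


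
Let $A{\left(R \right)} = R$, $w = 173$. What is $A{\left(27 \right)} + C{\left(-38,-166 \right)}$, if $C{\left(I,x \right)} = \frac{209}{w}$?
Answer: $\frac{4880}{173} \approx 28.208$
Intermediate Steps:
$C{\left(I,x \right)} = \frac{209}{173}$
$A{\left(27 \right)} + C{\left(-38,-166 \right)} = 27 + \frac{209}{173} = \frac{4880}{173}$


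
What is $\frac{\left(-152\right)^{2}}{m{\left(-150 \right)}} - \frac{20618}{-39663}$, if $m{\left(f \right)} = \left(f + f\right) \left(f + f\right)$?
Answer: $\frac{1480766}{1906875} \approx 0.77654$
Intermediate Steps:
$m{\left(f \right)} = 4 f^{2}$ ($m{\left(f \right)} = 2 f 2 f = 4 f^{2}$)
$\frac{\left(-152\right)^{2}}{m{\left(-150 \right)}} - \frac{20618}{-39663} = \frac{\left(-152\right)^{2}}{4 \left(-150\right)^{2}} - \frac{20618}{-39663} = \frac{23104}{4 \cdot 22500} - - \frac{1586}{3051} = \frac{23104}{90000} + \frac{1586}{3051} = 23104 \cdot \frac{1}{90000} + \frac{1586}{3051} = \frac{1444}{5625} + \frac{1586}{3051} = \frac{1480766}{1906875}$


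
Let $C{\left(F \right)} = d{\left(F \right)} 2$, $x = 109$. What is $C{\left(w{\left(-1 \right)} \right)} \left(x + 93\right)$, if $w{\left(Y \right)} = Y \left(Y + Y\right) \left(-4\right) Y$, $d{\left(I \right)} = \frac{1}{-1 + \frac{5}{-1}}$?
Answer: $- \frac{202}{3} \approx -67.333$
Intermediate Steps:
$d{\left(I \right)} = - \frac{1}{6}$ ($d{\left(I \right)} = \frac{1}{-1 + 5 \left(-1\right)} = \frac{1}{-1 - 5} = \frac{1}{-6} = - \frac{1}{6}$)
$w{\left(Y \right)} = - 8 Y^{3}$ ($w{\left(Y \right)} = Y 2 Y \left(-4\right) Y = 2 Y^{2} \left(-4\right) Y = - 8 Y^{2} Y = - 8 Y^{3}$)
$C{\left(F \right)} = - \frac{1}{3}$ ($C{\left(F \right)} = \left(- \frac{1}{6}\right) 2 = - \frac{1}{3}$)
$C{\left(w{\left(-1 \right)} \right)} \left(x + 93\right) = - \frac{109 + 93}{3} = \left(- \frac{1}{3}\right) 202 = - \frac{202}{3}$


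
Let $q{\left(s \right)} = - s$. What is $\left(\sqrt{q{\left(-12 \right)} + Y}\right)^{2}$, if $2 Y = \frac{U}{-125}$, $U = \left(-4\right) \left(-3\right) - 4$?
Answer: $\frac{1496}{125} \approx 11.968$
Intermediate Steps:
$U = 8$ ($U = 12 - 4 = 8$)
$Y = - \frac{4}{125}$ ($Y = \frac{8 \frac{1}{-125}}{2} = \frac{8 \left(- \frac{1}{125}\right)}{2} = \frac{1}{2} \left(- \frac{8}{125}\right) = - \frac{4}{125} \approx -0.032$)
$\left(\sqrt{q{\left(-12 \right)} + Y}\right)^{2} = \left(\sqrt{\left(-1\right) \left(-12\right) - \frac{4}{125}}\right)^{2} = \left(\sqrt{12 - \frac{4}{125}}\right)^{2} = \left(\sqrt{\frac{1496}{125}}\right)^{2} = \left(\frac{2 \sqrt{1870}}{25}\right)^{2} = \frac{1496}{125}$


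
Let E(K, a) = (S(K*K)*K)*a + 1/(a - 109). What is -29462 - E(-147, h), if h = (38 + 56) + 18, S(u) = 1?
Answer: -38995/3 ≈ -12998.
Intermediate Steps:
h = 112 (h = 94 + 18 = 112)
E(K, a) = 1/(-109 + a) + K*a (E(K, a) = (1*K)*a + 1/(a - 109) = K*a + 1/(-109 + a) = 1/(-109 + a) + K*a)
-29462 - E(-147, h) = -29462 - (1 - 147*112² - 109*(-147)*112)/(-109 + 112) = -29462 - (1 - 147*12544 + 1794576)/3 = -29462 - (1 - 1843968 + 1794576)/3 = -29462 - (-49391)/3 = -29462 - 1*(-49391/3) = -29462 + 49391/3 = -38995/3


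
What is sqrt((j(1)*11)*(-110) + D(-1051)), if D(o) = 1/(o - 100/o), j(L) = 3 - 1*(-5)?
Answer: I*sqrt(11808850563960231)/1104501 ≈ 98.387*I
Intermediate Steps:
j(L) = 8 (j(L) = 3 + 5 = 8)
sqrt((j(1)*11)*(-110) + D(-1051)) = sqrt((8*11)*(-110) - 1051/(-100 + (-1051)**2)) = sqrt(88*(-110) - 1051/(-100 + 1104601)) = sqrt(-9680 - 1051/1104501) = sqrt(-10691570731/1104501) = I*sqrt(11808850563960231)/1104501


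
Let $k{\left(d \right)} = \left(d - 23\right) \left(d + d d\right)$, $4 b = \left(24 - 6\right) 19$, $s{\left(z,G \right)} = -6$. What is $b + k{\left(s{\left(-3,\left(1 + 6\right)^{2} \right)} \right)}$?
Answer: $- \frac{1569}{2} \approx -784.5$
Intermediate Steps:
$b = \frac{171}{2}$ ($b = \frac{\left(24 - 6\right) 19}{4} = \frac{18 \cdot 19}{4} = \frac{1}{4} \cdot 342 = \frac{171}{2} \approx 85.5$)
$k{\left(d \right)} = \left(-23 + d\right) \left(d + d^{2}\right)$
$b + k{\left(s{\left(-3,\left(1 + 6\right)^{2} \right)} \right)} = \frac{171}{2} - 6 \left(-23 + \left(-6\right)^{2} - -132\right) = \frac{171}{2} - 6 \left(-23 + 36 + 132\right) = \frac{171}{2} - 870 = - \frac{1569}{2}$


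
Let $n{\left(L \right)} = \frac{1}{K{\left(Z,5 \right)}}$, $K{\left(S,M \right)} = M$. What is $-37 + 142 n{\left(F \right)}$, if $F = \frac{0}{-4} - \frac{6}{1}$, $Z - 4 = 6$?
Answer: $- \frac{43}{5} \approx -8.6$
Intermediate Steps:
$Z = 10$ ($Z = 4 + 6 = 10$)
$F = -6$ ($F = 0 \left(- \frac{1}{4}\right) - 6 = 0 - 6 = -6$)
$n{\left(L \right)} = \frac{1}{5}$
$-37 + 142 n{\left(F \right)} = -37 + 142 \cdot \frac{1}{5} = -37 + \frac{142}{5} = - \frac{43}{5}$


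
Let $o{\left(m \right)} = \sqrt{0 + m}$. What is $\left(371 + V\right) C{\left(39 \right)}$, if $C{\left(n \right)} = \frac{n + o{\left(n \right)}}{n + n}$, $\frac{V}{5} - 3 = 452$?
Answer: $1323 + \frac{441 \sqrt{39}}{13} \approx 1534.8$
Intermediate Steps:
$o{\left(m \right)} = \sqrt{m}$
$V = 2275$ ($V = 15 + 5 \cdot 452 = 15 + 2260 = 2275$)
$C{\left(n \right)} = \frac{n + \sqrt{n}}{2 n}$ ($C{\left(n \right)} = \frac{n + \sqrt{n}}{n + n} = \frac{n + \sqrt{n}}{2 n}$)
$\left(371 + V\right) C{\left(39 \right)} = \left(371 + 2275\right) \frac{39 + \sqrt{39}}{2 \cdot 39} = 2646 \cdot \frac{1}{2} \cdot \frac{1}{39} \left(39 + \sqrt{39}\right) = 2646 \left(\frac{1}{2} + \frac{\sqrt{39}}{78}\right) = 1323 + \frac{441 \sqrt{39}}{13}$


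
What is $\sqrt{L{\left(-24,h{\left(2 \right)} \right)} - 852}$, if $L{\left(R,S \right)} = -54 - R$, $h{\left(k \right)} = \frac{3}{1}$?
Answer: $21 i \sqrt{2} \approx 29.698 i$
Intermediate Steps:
$h{\left(k \right)} = 3$ ($h{\left(k \right)} = 3 \cdot 1 = 3$)
$\sqrt{L{\left(-24,h{\left(2 \right)} \right)} - 852} = \sqrt{\left(-54 - -24\right) - 852} = \sqrt{\left(-54 + 24\right) - 852} = \sqrt{-30 - 852} = \sqrt{-882} = 21 i \sqrt{2}$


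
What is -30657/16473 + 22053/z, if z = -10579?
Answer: -229199824/58089289 ≈ -3.9456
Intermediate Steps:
-30657/16473 + 22053/z = -30657/16473 + 22053/(-10579) = -30657*1/16473 + 22053*(-1/10579) = -10219/5491 - 22053/10579 = -229199824/58089289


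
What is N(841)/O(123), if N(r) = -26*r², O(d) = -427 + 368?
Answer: 18389306/59 ≈ 3.1168e+5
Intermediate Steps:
O(d) = -59
N(841)/O(123) = -26*841²/(-59) = -26*707281*(-1/59) = -18389306*(-1/59) = 18389306/59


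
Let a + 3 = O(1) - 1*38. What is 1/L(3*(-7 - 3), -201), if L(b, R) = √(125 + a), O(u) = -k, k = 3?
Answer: ⅑ ≈ 0.11111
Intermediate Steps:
O(u) = -3 (O(u) = -1*3 = -3)
a = -44 (a = -3 + (-3 - 1*38) = -3 + (-3 - 38) = -3 - 41 = -44)
L(b, R) = 9 (L(b, R) = √(125 - 44) = √81 = 9)
1/L(3*(-7 - 3), -201) = 1/9 = ⅑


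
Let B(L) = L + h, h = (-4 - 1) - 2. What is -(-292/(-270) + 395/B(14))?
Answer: -54347/945 ≈ -57.510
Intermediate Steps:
h = -7 (h = -5 - 2 = -7)
B(L) = -7 + L (B(L) = L - 7 = -7 + L)
-(-292/(-270) + 395/B(14)) = -(-292/(-270) + 395/(-7 + 14)) = -(-292*(-1/270) + 395/7) = -(146/135 + 395*(1/7)) = -(146/135 + 395/7) = -1*54347/945 = -54347/945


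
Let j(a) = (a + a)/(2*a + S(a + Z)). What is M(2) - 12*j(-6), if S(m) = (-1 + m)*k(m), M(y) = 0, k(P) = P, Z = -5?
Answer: 6/5 ≈ 1.2000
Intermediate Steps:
S(m) = m*(-1 + m) (S(m) = (-1 + m)*m = m*(-1 + m))
j(a) = 2*a/(2*a + (-6 + a)*(-5 + a)) (j(a) = (a + a)/(2*a + (a - 5)*(-1 + (a - 5))) = (2*a)/(2*a + (-5 + a)*(-1 + (-5 + a))) = (2*a)/(2*a + (-5 + a)*(-6 + a)) = (2*a)/(2*a + (-6 + a)*(-5 + a)) = 2*a/(2*a + (-6 + a)*(-5 + a)))
M(2) - 12*j(-6) = 0 - 24*(-6)/(30 + (-6)² - 9*(-6)) = 0 - 24*(-6)/(30 + 36 + 54) = 0 - 24*(-6)/120 = 0 - 12*(-⅒) = 0 + 6/5 = 6/5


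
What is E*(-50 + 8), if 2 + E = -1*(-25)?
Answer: -966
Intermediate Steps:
E = 23 (E = -2 - 1*(-25) = -2 + 25 = 23)
E*(-50 + 8) = 23*(-50 + 8) = 23*(-42) = -966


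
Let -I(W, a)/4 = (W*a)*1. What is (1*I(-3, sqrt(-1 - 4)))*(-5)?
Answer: -60*I*sqrt(5) ≈ -134.16*I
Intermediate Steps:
I(W, a) = -4*W*a
(1*I(-3, sqrt(-1 - 4)))*(-5) = (1*(-4*(-3)*sqrt(-1 - 4)))*(-5) = (1*(-4*(-3)*sqrt(-5)))*(-5) = (1*(-4*(-3)*I*sqrt(5)))*(-5) = (1*(12*I*sqrt(5)))*(-5) = (12*I*sqrt(5))*(-5) = -60*I*sqrt(5)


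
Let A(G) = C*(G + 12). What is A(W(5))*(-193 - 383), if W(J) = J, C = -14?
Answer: 137088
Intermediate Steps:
A(G) = -168 - 14*G (A(G) = -14*(G + 12) = -14*(12 + G) = -168 - 14*G)
A(W(5))*(-193 - 383) = (-168 - 14*5)*(-193 - 383) = (-168 - 70)*(-576) = -238*(-576) = 137088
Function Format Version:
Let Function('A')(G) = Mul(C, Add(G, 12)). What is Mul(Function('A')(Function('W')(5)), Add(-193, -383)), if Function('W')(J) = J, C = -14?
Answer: 137088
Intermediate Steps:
Function('A')(G) = Add(-168, Mul(-14, G)) (Function('A')(G) = Mul(-14, Add(G, 12)) = Mul(-14, Add(12, G)) = Add(-168, Mul(-14, G)))
Mul(Function('A')(Function('W')(5)), Add(-193, -383)) = Mul(Add(-168, Mul(-14, 5)), Add(-193, -383)) = Mul(Add(-168, -70), -576) = Mul(-238, -576) = 137088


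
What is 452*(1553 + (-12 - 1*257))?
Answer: 580368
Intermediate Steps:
452*(1553 + (-12 - 1*257)) = 452*(1553 + (-12 - 257)) = 452*(1553 - 269) = 452*1284 = 580368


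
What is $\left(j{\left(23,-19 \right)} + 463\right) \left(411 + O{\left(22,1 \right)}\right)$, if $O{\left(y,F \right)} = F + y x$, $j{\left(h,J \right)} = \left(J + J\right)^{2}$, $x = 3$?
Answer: $911546$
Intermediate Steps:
$j{\left(h,J \right)} = 4 J^{2}$ ($j{\left(h,J \right)} = \left(2 J\right)^{2} = 4 J^{2}$)
$O{\left(y,F \right)} = F + 3 y$ ($O{\left(y,F \right)} = F + y 3 = F + 3 y$)
$\left(j{\left(23,-19 \right)} + 463\right) \left(411 + O{\left(22,1 \right)}\right) = \left(4 \left(-19\right)^{2} + 463\right) \left(411 + \left(1 + 3 \cdot 22\right)\right) = \left(4 \cdot 361 + 463\right) \left(411 + \left(1 + 66\right)\right) = \left(1444 + 463\right) \left(411 + 67\right) = 1907 \cdot 478 = 911546$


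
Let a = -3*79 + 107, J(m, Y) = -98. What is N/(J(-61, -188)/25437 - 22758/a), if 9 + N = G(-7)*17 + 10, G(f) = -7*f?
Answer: 1378939770/289441253 ≈ 4.7641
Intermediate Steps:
a = -130 (a = -237 + 107 = -130)
N = 834 (N = -9 + (-7*(-7)*17 + 10) = -9 + (49*17 + 10) = -9 + (833 + 10) = -9 + 843 = 834)
N/(J(-61, -188)/25437 - 22758/a) = 834/(-98/25437 - 22758/(-130)) = 834/(-98*1/25437 - 22758*(-1/130)) = 834/(-98/25437 + 11379/65) = 834/(289441253/1653405) = 834*(1653405/289441253) = 1378939770/289441253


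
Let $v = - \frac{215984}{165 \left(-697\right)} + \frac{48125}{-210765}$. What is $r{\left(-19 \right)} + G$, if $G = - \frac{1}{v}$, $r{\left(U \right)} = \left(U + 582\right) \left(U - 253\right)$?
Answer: $- \frac{136078046266093}{888605603} \approx -1.5314 \cdot 10^{5}$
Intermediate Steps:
$v = \frac{888605603}{538645085}$ ($v = - \frac{215984}{-115005} + 48125 \left(- \frac{1}{210765}\right) = \left(-215984\right) \left(- \frac{1}{115005}\right) - \frac{9625}{42153} = \frac{215984}{115005} - \frac{9625}{42153} = \frac{888605603}{538645085} \approx 1.6497$)
$r{\left(U \right)} = \left(-253 + U\right) \left(582 + U\right)$ ($r{\left(U \right)} = \left(582 + U\right) \left(-253 + U\right) = \left(-253 + U\right) \left(582 + U\right)$)
$G = - \frac{538645085}{888605603}$ ($G = - \frac{1}{\frac{888605603}{538645085}} = \left(-1\right) \frac{538645085}{888605603} = - \frac{538645085}{888605603} \approx -0.60617$)
$r{\left(-19 \right)} + G = \left(-147246 + \left(-19\right)^{2} + 329 \left(-19\right)\right) - \frac{538645085}{888605603} = \left(-147246 + 361 - 6251\right) - \frac{538645085}{888605603} = -153136 - \frac{538645085}{888605603} = - \frac{136078046266093}{888605603}$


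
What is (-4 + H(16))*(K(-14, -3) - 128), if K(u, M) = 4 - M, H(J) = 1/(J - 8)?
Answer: 3751/8 ≈ 468.88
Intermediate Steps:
H(J) = 1/(-8 + J)
(-4 + H(16))*(K(-14, -3) - 128) = (-4 + 1/(-8 + 16))*((4 - 1*(-3)) - 128) = (-4 + 1/8)*((4 + 3) - 128) = (-4 + 1/8)*(7 - 128) = -31/8*(-121) = 3751/8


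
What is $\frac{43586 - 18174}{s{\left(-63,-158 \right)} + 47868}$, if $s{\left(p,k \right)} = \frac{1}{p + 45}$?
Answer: $\frac{457416}{861623} \approx 0.53088$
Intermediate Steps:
$s{\left(p,k \right)} = \frac{1}{45 + p}$
$\frac{43586 - 18174}{s{\left(-63,-158 \right)} + 47868} = \frac{43586 - 18174}{\frac{1}{45 - 63} + 47868} = \frac{43586 - 18174}{\frac{1}{-18} + 47868} = \frac{43586 - 18174}{- \frac{1}{18} + 47868} = \frac{43586 - 18174}{\frac{861623}{18}} = 25412 \cdot \frac{18}{861623} = \frac{457416}{861623}$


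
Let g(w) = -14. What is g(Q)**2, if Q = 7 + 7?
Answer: 196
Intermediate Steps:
Q = 14
g(Q)**2 = (-14)**2 = 196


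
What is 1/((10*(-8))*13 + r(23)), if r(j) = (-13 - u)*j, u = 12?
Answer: -1/1615 ≈ -0.00061920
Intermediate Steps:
r(j) = -25*j (r(j) = (-13 - 1*12)*j = (-13 - 12)*j = -25*j)
1/((10*(-8))*13 + r(23)) = 1/((10*(-8))*13 - 25*23) = 1/(-80*13 - 575) = 1/(-1040 - 575) = 1/(-1615) = -1/1615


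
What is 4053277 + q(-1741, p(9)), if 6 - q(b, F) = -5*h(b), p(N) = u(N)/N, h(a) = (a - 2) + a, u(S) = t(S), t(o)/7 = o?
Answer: 4035863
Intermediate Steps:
t(o) = 7*o
u(S) = 7*S
h(a) = -2 + 2*a (h(a) = (-2 + a) + a = -2 + 2*a)
p(N) = 7 (p(N) = (7*N)/N = 7)
q(b, F) = -4 + 10*b (q(b, F) = 6 - (-5)*(-2 + 2*b) = 6 - (10 - 10*b) = 6 + (-10 + 10*b) = -4 + 10*b)
4053277 + q(-1741, p(9)) = 4053277 + (-4 + 10*(-1741)) = 4053277 + (-4 - 17410) = 4053277 - 17414 = 4035863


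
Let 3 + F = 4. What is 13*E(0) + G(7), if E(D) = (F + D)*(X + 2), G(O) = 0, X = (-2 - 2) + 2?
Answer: 0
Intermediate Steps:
F = 1 (F = -3 + 4 = 1)
X = -2 (X = -4 + 2 = -2)
E(D) = 0 (E(D) = (1 + D)*(-2 + 2) = (1 + D)*0 = 0)
13*E(0) + G(7) = 13*0 + 0 = 0 + 0 = 0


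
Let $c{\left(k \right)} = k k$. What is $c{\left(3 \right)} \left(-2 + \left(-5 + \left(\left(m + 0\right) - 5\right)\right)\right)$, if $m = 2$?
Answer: $-90$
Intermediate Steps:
$c{\left(k \right)} = k^{2}$
$c{\left(3 \right)} \left(-2 + \left(-5 + \left(\left(m + 0\right) - 5\right)\right)\right) = 3^{2} \left(-2 + \left(-5 + \left(\left(2 + 0\right) - 5\right)\right)\right) = 9 \left(-2 + \left(-5 + \left(2 - 5\right)\right)\right) = 9 \left(-2 - 8\right) = 9 \left(-10\right) = -90$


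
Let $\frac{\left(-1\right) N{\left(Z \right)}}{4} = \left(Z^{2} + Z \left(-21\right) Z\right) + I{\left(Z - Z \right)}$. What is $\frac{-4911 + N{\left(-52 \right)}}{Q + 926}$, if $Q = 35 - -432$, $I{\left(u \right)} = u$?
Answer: $\frac{211409}{1393} \approx 151.77$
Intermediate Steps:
$N{\left(Z \right)} = 80 Z^{2}$ ($N{\left(Z \right)} = - 4 \left(\left(Z^{2} + Z \left(-21\right) Z\right) + \left(Z - Z\right)\right) = - 4 \left(\left(Z^{2} + - 21 Z Z\right) + 0\right) = - 4 \left(\left(Z^{2} - 21 Z^{2}\right) + 0\right) = - 4 \left(- 20 Z^{2} + 0\right) = - 4 \left(- 20 Z^{2}\right) = 80 Z^{2}$)
$Q = 467$ ($Q = 35 + 432 = 467$)
$\frac{-4911 + N{\left(-52 \right)}}{Q + 926} = \frac{-4911 + 80 \left(-52\right)^{2}}{467 + 926} = \frac{-4911 + 80 \cdot 2704}{1393} = \left(-4911 + 216320\right) \frac{1}{1393} = 211409 \cdot \frac{1}{1393} = \frac{211409}{1393}$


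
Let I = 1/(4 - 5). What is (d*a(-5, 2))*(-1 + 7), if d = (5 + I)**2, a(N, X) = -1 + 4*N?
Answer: -2016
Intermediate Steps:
I = -1 (I = 1/(-1) = -1)
d = 16 (d = (5 - 1)**2 = 4**2 = 16)
(d*a(-5, 2))*(-1 + 7) = (16*(-1 + 4*(-5)))*(-1 + 7) = (16*(-1 - 20))*6 = (16*(-21))*6 = -336*6 = -2016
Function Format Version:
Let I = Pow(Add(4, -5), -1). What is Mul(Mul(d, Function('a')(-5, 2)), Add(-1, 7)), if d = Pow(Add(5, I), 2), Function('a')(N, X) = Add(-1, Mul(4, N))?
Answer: -2016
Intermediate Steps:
I = -1 (I = Pow(-1, -1) = -1)
d = 16 (d = Pow(Add(5, -1), 2) = Pow(4, 2) = 16)
Mul(Mul(d, Function('a')(-5, 2)), Add(-1, 7)) = Mul(Mul(16, Add(-1, Mul(4, -5))), Add(-1, 7)) = Mul(Mul(16, Add(-1, -20)), 6) = Mul(Mul(16, -21), 6) = Mul(-336, 6) = -2016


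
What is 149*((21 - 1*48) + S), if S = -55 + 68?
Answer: -2086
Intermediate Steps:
S = 13
149*((21 - 1*48) + S) = 149*((21 - 1*48) + 13) = 149*((21 - 48) + 13) = 149*(-27 + 13) = 149*(-14) = -2086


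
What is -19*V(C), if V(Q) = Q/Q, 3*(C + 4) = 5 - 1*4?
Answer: -19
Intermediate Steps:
C = -11/3 (C = -4 + (5 - 1*4)/3 = -4 + (5 - 4)/3 = -4 + (⅓)*1 = -4 + ⅓ = -11/3 ≈ -3.6667)
V(Q) = 1
-19*V(C) = -19*1 = -19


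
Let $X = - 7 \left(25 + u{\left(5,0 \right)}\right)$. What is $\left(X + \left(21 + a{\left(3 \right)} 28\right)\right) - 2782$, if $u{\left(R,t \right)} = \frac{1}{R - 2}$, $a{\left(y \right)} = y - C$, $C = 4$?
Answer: $- \frac{8899}{3} \approx -2966.3$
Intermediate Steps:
$a{\left(y \right)} = -4 + y$ ($a{\left(y \right)} = y - 4 = -4 + y$)
$u{\left(R,t \right)} = \frac{1}{-2 + R}$
$X = - \frac{532}{3}$ ($X = - 7 \left(25 + \frac{1}{-2 + 5}\right) = - 7 \left(25 + \frac{1}{3}\right) = \left(-7\right) \frac{76}{3} = - \frac{532}{3} \approx -177.33$)
$\left(X + \left(21 + a{\left(3 \right)} 28\right)\right) - 2782 = \left(- \frac{532}{3} + \left(21 + \left(-4 + 3\right) 28\right)\right) - 2782 = \left(- \frac{532}{3} + \left(21 - 28\right)\right) - 2782 = \left(- \frac{532}{3} - 7\right) - 2782 = - \frac{553}{3} - 2782 = - \frac{8899}{3}$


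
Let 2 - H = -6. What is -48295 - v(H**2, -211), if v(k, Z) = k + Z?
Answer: -48148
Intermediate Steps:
H = 8 (H = 2 - 1*(-6) = 2 + 6 = 8)
v(k, Z) = Z + k
-48295 - v(H**2, -211) = -48295 - (-211 + 8**2) = -48295 - (-211 + 64) = -48295 - 1*(-147) = -48295 + 147 = -48148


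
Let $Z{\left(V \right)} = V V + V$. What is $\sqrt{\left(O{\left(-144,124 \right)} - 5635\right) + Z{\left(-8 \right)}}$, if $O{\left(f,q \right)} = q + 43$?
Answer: $2 i \sqrt{1353} \approx 73.566 i$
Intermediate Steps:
$O{\left(f,q \right)} = 43 + q$
$Z{\left(V \right)} = V + V^{2}$ ($Z{\left(V \right)} = V^{2} + V = V + V^{2}$)
$\sqrt{\left(O{\left(-144,124 \right)} - 5635\right) + Z{\left(-8 \right)}} = \sqrt{\left(\left(43 + 124\right) - 5635\right) - 8 \left(1 - 8\right)} = \sqrt{\left(167 - 5635\right) - -56} = \sqrt{-5468 + 56} = \sqrt{-5412} = 2 i \sqrt{1353}$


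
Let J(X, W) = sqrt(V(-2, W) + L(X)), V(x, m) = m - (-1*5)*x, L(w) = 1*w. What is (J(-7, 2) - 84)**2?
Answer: (84 - I*sqrt(15))**2 ≈ 7041.0 - 650.66*I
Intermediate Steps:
L(w) = w
V(x, m) = m + 5*x (V(x, m) = m - (-5)*x = m + 5*x)
J(X, W) = sqrt(-10 + W + X) (J(X, W) = sqrt((W + 5*(-2)) + X) = sqrt((W - 10) + X) = sqrt((-10 + W) + X) = sqrt(-10 + W + X))
(J(-7, 2) - 84)**2 = (sqrt(-10 + 2 - 7) - 84)**2 = (sqrt(-15) - 84)**2 = (I*sqrt(15) - 84)**2 = (-84 + I*sqrt(15))**2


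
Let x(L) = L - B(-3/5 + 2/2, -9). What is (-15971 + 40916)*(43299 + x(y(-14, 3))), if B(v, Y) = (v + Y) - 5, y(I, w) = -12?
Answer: 1080133467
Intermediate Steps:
B(v, Y) = -5 + Y + v (B(v, Y) = (Y + v) - 5 = -5 + Y + v)
x(L) = 68/5 + L (x(L) = L - (-5 - 9 + (-3/5 + 2/2)) = L - (-5 - 9 + (-3*⅕ + 2*(½))) = L - (-5 - 9 + (-⅗ + 1)) = L - (-5 - 9 + ⅖) = L - 1*(-68/5) = L + 68/5 = 68/5 + L)
(-15971 + 40916)*(43299 + x(y(-14, 3))) = (-15971 + 40916)*(43299 + (68/5 - 12)) = 24945*(43299 + 8/5) = 24945*(216503/5) = 1080133467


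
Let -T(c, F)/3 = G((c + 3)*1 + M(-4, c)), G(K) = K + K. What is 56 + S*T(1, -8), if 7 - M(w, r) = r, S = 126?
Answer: -7504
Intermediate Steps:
M(w, r) = 7 - r
G(K) = 2*K
T(c, F) = -60 (T(c, F) = -6*((c + 3)*1 + (7 - c)) = -6*((3 + c)*1 + (7 - c)) = -6*((3 + c) + (7 - c)) = -6*10 = -3*20 = -60)
56 + S*T(1, -8) = 56 + 126*(-60) = 56 - 7560 = -7504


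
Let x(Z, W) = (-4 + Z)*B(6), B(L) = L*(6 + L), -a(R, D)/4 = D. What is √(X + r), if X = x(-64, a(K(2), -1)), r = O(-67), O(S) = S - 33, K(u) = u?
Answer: 2*I*√1249 ≈ 70.682*I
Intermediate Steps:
a(R, D) = -4*D
O(S) = -33 + S
r = -100 (r = -33 - 67 = -100)
x(Z, W) = -288 + 72*Z (x(Z, W) = (-4 + Z)*(6*(6 + 6)) = (-4 + Z)*(6*12) = (-4 + Z)*72 = -288 + 72*Z)
X = -4896 (X = -288 + 72*(-64) = -288 - 4608 = -4896)
√(X + r) = √(-4896 - 100) = √(-4996) = 2*I*√1249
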